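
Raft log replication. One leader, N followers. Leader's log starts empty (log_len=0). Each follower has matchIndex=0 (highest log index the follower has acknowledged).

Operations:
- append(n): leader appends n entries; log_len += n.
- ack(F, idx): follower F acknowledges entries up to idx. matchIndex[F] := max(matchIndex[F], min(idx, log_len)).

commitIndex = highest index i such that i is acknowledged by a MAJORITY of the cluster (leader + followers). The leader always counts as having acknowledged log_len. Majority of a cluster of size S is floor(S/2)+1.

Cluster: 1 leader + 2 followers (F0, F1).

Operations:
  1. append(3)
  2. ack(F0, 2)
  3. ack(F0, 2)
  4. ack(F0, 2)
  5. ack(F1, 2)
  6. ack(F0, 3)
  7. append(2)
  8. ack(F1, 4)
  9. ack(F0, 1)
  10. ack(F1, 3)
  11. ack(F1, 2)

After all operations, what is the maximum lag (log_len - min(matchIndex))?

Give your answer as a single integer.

Op 1: append 3 -> log_len=3
Op 2: F0 acks idx 2 -> match: F0=2 F1=0; commitIndex=2
Op 3: F0 acks idx 2 -> match: F0=2 F1=0; commitIndex=2
Op 4: F0 acks idx 2 -> match: F0=2 F1=0; commitIndex=2
Op 5: F1 acks idx 2 -> match: F0=2 F1=2; commitIndex=2
Op 6: F0 acks idx 3 -> match: F0=3 F1=2; commitIndex=3
Op 7: append 2 -> log_len=5
Op 8: F1 acks idx 4 -> match: F0=3 F1=4; commitIndex=4
Op 9: F0 acks idx 1 -> match: F0=3 F1=4; commitIndex=4
Op 10: F1 acks idx 3 -> match: F0=3 F1=4; commitIndex=4
Op 11: F1 acks idx 2 -> match: F0=3 F1=4; commitIndex=4

Answer: 2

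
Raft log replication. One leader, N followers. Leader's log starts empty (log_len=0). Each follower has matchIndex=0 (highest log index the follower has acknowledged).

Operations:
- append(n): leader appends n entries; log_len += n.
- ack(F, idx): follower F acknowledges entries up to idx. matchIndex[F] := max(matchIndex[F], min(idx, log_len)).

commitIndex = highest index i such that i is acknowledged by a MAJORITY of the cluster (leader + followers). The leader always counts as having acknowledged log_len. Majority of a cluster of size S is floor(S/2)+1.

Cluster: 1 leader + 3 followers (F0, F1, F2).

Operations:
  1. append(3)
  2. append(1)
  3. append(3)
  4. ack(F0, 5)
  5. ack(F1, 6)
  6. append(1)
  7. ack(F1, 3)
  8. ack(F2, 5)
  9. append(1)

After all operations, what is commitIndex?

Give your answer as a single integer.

Op 1: append 3 -> log_len=3
Op 2: append 1 -> log_len=4
Op 3: append 3 -> log_len=7
Op 4: F0 acks idx 5 -> match: F0=5 F1=0 F2=0; commitIndex=0
Op 5: F1 acks idx 6 -> match: F0=5 F1=6 F2=0; commitIndex=5
Op 6: append 1 -> log_len=8
Op 7: F1 acks idx 3 -> match: F0=5 F1=6 F2=0; commitIndex=5
Op 8: F2 acks idx 5 -> match: F0=5 F1=6 F2=5; commitIndex=5
Op 9: append 1 -> log_len=9

Answer: 5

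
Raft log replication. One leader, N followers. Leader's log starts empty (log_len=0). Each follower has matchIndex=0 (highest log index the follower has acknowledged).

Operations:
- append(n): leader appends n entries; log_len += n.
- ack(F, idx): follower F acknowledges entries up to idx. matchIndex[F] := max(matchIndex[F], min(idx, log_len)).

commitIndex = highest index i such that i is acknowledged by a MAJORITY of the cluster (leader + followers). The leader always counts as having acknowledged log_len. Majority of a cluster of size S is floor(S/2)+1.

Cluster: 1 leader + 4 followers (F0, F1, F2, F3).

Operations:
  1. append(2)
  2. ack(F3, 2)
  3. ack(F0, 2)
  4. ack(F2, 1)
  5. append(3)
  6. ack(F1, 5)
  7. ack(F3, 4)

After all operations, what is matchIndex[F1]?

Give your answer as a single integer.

Answer: 5

Derivation:
Op 1: append 2 -> log_len=2
Op 2: F3 acks idx 2 -> match: F0=0 F1=0 F2=0 F3=2; commitIndex=0
Op 3: F0 acks idx 2 -> match: F0=2 F1=0 F2=0 F3=2; commitIndex=2
Op 4: F2 acks idx 1 -> match: F0=2 F1=0 F2=1 F3=2; commitIndex=2
Op 5: append 3 -> log_len=5
Op 6: F1 acks idx 5 -> match: F0=2 F1=5 F2=1 F3=2; commitIndex=2
Op 7: F3 acks idx 4 -> match: F0=2 F1=5 F2=1 F3=4; commitIndex=4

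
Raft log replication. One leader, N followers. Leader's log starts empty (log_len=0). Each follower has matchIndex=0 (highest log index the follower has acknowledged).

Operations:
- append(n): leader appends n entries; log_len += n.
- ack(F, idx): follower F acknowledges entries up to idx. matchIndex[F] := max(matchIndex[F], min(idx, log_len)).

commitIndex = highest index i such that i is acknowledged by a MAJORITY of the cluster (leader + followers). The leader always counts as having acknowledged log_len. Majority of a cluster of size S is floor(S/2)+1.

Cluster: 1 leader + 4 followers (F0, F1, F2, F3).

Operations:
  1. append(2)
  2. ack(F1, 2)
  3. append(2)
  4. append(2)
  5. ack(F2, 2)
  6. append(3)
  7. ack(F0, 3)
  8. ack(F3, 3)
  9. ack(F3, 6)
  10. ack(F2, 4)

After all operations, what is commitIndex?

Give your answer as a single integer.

Answer: 4

Derivation:
Op 1: append 2 -> log_len=2
Op 2: F1 acks idx 2 -> match: F0=0 F1=2 F2=0 F3=0; commitIndex=0
Op 3: append 2 -> log_len=4
Op 4: append 2 -> log_len=6
Op 5: F2 acks idx 2 -> match: F0=0 F1=2 F2=2 F3=0; commitIndex=2
Op 6: append 3 -> log_len=9
Op 7: F0 acks idx 3 -> match: F0=3 F1=2 F2=2 F3=0; commitIndex=2
Op 8: F3 acks idx 3 -> match: F0=3 F1=2 F2=2 F3=3; commitIndex=3
Op 9: F3 acks idx 6 -> match: F0=3 F1=2 F2=2 F3=6; commitIndex=3
Op 10: F2 acks idx 4 -> match: F0=3 F1=2 F2=4 F3=6; commitIndex=4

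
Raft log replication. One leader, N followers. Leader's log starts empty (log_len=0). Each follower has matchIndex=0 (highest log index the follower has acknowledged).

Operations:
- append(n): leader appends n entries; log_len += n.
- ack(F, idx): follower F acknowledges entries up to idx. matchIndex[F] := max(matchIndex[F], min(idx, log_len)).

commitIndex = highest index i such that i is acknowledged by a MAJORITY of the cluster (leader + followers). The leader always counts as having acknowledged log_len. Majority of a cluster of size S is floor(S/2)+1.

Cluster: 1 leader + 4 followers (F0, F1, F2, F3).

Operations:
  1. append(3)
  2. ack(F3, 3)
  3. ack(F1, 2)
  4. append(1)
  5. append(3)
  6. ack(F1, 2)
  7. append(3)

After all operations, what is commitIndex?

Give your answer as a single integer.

Op 1: append 3 -> log_len=3
Op 2: F3 acks idx 3 -> match: F0=0 F1=0 F2=0 F3=3; commitIndex=0
Op 3: F1 acks idx 2 -> match: F0=0 F1=2 F2=0 F3=3; commitIndex=2
Op 4: append 1 -> log_len=4
Op 5: append 3 -> log_len=7
Op 6: F1 acks idx 2 -> match: F0=0 F1=2 F2=0 F3=3; commitIndex=2
Op 7: append 3 -> log_len=10

Answer: 2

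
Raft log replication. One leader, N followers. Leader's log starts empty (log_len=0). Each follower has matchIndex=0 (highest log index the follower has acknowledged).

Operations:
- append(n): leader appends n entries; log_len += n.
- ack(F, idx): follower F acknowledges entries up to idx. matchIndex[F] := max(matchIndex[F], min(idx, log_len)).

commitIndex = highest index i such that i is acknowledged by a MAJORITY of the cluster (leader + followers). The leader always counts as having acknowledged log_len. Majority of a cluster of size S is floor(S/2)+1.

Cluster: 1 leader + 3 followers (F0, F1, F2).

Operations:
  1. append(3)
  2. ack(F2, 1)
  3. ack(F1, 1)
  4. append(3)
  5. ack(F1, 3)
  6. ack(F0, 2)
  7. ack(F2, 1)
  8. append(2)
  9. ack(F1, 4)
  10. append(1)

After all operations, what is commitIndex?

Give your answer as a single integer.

Answer: 2

Derivation:
Op 1: append 3 -> log_len=3
Op 2: F2 acks idx 1 -> match: F0=0 F1=0 F2=1; commitIndex=0
Op 3: F1 acks idx 1 -> match: F0=0 F1=1 F2=1; commitIndex=1
Op 4: append 3 -> log_len=6
Op 5: F1 acks idx 3 -> match: F0=0 F1=3 F2=1; commitIndex=1
Op 6: F0 acks idx 2 -> match: F0=2 F1=3 F2=1; commitIndex=2
Op 7: F2 acks idx 1 -> match: F0=2 F1=3 F2=1; commitIndex=2
Op 8: append 2 -> log_len=8
Op 9: F1 acks idx 4 -> match: F0=2 F1=4 F2=1; commitIndex=2
Op 10: append 1 -> log_len=9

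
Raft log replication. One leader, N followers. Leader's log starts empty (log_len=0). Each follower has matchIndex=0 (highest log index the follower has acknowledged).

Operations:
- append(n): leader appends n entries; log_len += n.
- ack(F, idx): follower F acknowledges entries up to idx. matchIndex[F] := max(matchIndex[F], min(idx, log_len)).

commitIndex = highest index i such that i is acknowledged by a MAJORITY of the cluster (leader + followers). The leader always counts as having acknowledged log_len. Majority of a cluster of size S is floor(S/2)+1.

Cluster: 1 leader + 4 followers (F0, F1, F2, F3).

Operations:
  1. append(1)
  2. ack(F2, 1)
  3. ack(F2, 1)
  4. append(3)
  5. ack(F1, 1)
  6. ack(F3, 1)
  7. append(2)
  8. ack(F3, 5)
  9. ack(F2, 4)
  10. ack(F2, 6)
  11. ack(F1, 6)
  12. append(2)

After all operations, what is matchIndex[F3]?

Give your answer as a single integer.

Answer: 5

Derivation:
Op 1: append 1 -> log_len=1
Op 2: F2 acks idx 1 -> match: F0=0 F1=0 F2=1 F3=0; commitIndex=0
Op 3: F2 acks idx 1 -> match: F0=0 F1=0 F2=1 F3=0; commitIndex=0
Op 4: append 3 -> log_len=4
Op 5: F1 acks idx 1 -> match: F0=0 F1=1 F2=1 F3=0; commitIndex=1
Op 6: F3 acks idx 1 -> match: F0=0 F1=1 F2=1 F3=1; commitIndex=1
Op 7: append 2 -> log_len=6
Op 8: F3 acks idx 5 -> match: F0=0 F1=1 F2=1 F3=5; commitIndex=1
Op 9: F2 acks idx 4 -> match: F0=0 F1=1 F2=4 F3=5; commitIndex=4
Op 10: F2 acks idx 6 -> match: F0=0 F1=1 F2=6 F3=5; commitIndex=5
Op 11: F1 acks idx 6 -> match: F0=0 F1=6 F2=6 F3=5; commitIndex=6
Op 12: append 2 -> log_len=8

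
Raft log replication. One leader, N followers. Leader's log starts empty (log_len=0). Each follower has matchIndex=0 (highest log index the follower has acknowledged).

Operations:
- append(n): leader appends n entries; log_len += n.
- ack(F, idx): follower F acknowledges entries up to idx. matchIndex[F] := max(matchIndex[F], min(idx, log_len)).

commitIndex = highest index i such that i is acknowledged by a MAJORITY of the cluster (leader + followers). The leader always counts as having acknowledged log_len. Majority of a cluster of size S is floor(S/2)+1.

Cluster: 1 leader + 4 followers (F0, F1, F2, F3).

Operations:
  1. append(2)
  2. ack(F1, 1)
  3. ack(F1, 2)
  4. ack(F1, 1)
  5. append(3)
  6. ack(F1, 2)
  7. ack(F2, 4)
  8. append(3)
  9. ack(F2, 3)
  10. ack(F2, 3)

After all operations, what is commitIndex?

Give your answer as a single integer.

Answer: 2

Derivation:
Op 1: append 2 -> log_len=2
Op 2: F1 acks idx 1 -> match: F0=0 F1=1 F2=0 F3=0; commitIndex=0
Op 3: F1 acks idx 2 -> match: F0=0 F1=2 F2=0 F3=0; commitIndex=0
Op 4: F1 acks idx 1 -> match: F0=0 F1=2 F2=0 F3=0; commitIndex=0
Op 5: append 3 -> log_len=5
Op 6: F1 acks idx 2 -> match: F0=0 F1=2 F2=0 F3=0; commitIndex=0
Op 7: F2 acks idx 4 -> match: F0=0 F1=2 F2=4 F3=0; commitIndex=2
Op 8: append 3 -> log_len=8
Op 9: F2 acks idx 3 -> match: F0=0 F1=2 F2=4 F3=0; commitIndex=2
Op 10: F2 acks idx 3 -> match: F0=0 F1=2 F2=4 F3=0; commitIndex=2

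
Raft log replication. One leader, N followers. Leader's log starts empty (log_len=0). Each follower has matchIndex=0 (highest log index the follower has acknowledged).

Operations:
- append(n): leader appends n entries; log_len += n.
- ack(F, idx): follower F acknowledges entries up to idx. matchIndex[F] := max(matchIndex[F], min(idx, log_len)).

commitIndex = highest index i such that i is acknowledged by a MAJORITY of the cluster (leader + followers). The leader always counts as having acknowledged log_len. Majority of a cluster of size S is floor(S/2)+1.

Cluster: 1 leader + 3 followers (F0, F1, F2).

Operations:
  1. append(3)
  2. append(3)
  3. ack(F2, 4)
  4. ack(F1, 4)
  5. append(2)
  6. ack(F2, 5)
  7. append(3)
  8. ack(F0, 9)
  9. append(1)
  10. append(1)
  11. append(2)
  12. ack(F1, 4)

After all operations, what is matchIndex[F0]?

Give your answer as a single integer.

Op 1: append 3 -> log_len=3
Op 2: append 3 -> log_len=6
Op 3: F2 acks idx 4 -> match: F0=0 F1=0 F2=4; commitIndex=0
Op 4: F1 acks idx 4 -> match: F0=0 F1=4 F2=4; commitIndex=4
Op 5: append 2 -> log_len=8
Op 6: F2 acks idx 5 -> match: F0=0 F1=4 F2=5; commitIndex=4
Op 7: append 3 -> log_len=11
Op 8: F0 acks idx 9 -> match: F0=9 F1=4 F2=5; commitIndex=5
Op 9: append 1 -> log_len=12
Op 10: append 1 -> log_len=13
Op 11: append 2 -> log_len=15
Op 12: F1 acks idx 4 -> match: F0=9 F1=4 F2=5; commitIndex=5

Answer: 9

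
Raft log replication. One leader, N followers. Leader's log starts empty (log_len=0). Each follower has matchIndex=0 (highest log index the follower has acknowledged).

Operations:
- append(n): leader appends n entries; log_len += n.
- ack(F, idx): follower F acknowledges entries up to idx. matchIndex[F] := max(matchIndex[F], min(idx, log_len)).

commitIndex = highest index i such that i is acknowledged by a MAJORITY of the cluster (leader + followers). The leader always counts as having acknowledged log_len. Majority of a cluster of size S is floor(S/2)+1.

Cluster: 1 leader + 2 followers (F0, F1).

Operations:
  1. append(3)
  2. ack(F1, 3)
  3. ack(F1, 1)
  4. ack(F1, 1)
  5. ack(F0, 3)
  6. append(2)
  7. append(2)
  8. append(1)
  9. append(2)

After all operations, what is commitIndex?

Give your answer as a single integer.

Answer: 3

Derivation:
Op 1: append 3 -> log_len=3
Op 2: F1 acks idx 3 -> match: F0=0 F1=3; commitIndex=3
Op 3: F1 acks idx 1 -> match: F0=0 F1=3; commitIndex=3
Op 4: F1 acks idx 1 -> match: F0=0 F1=3; commitIndex=3
Op 5: F0 acks idx 3 -> match: F0=3 F1=3; commitIndex=3
Op 6: append 2 -> log_len=5
Op 7: append 2 -> log_len=7
Op 8: append 1 -> log_len=8
Op 9: append 2 -> log_len=10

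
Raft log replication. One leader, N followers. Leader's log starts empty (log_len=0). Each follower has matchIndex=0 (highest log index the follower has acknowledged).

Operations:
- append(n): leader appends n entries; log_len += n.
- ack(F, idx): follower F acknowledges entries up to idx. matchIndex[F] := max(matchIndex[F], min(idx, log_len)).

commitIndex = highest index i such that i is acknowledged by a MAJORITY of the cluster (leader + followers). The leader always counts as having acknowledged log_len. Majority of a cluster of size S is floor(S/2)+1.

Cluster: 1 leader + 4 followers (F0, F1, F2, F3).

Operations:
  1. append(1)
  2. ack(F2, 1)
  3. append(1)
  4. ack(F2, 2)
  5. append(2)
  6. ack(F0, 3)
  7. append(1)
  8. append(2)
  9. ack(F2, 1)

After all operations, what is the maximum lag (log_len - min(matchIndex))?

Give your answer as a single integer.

Op 1: append 1 -> log_len=1
Op 2: F2 acks idx 1 -> match: F0=0 F1=0 F2=1 F3=0; commitIndex=0
Op 3: append 1 -> log_len=2
Op 4: F2 acks idx 2 -> match: F0=0 F1=0 F2=2 F3=0; commitIndex=0
Op 5: append 2 -> log_len=4
Op 6: F0 acks idx 3 -> match: F0=3 F1=0 F2=2 F3=0; commitIndex=2
Op 7: append 1 -> log_len=5
Op 8: append 2 -> log_len=7
Op 9: F2 acks idx 1 -> match: F0=3 F1=0 F2=2 F3=0; commitIndex=2

Answer: 7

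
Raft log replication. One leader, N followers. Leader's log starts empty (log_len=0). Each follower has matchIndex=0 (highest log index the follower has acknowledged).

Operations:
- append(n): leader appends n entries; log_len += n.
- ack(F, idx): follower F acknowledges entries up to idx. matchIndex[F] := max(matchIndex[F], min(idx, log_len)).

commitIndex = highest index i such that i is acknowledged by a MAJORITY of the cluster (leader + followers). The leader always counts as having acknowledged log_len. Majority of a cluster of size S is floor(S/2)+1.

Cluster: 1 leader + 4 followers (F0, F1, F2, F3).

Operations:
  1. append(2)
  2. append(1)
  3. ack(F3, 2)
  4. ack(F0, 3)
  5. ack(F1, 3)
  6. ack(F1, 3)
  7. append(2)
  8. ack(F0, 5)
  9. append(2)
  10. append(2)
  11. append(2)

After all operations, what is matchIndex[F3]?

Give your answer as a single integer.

Op 1: append 2 -> log_len=2
Op 2: append 1 -> log_len=3
Op 3: F3 acks idx 2 -> match: F0=0 F1=0 F2=0 F3=2; commitIndex=0
Op 4: F0 acks idx 3 -> match: F0=3 F1=0 F2=0 F3=2; commitIndex=2
Op 5: F1 acks idx 3 -> match: F0=3 F1=3 F2=0 F3=2; commitIndex=3
Op 6: F1 acks idx 3 -> match: F0=3 F1=3 F2=0 F3=2; commitIndex=3
Op 7: append 2 -> log_len=5
Op 8: F0 acks idx 5 -> match: F0=5 F1=3 F2=0 F3=2; commitIndex=3
Op 9: append 2 -> log_len=7
Op 10: append 2 -> log_len=9
Op 11: append 2 -> log_len=11

Answer: 2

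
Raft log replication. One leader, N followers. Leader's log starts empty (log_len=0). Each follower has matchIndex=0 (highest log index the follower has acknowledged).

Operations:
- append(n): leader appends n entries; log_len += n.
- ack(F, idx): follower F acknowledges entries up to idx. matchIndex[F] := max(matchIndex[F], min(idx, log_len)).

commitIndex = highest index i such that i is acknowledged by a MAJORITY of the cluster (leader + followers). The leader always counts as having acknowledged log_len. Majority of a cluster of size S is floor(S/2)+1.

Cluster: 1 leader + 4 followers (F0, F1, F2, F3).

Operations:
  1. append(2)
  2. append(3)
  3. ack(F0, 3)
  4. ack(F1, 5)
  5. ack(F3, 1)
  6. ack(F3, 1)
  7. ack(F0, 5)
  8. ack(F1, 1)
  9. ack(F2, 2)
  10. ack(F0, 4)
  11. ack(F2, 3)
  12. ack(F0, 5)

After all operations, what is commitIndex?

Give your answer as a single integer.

Op 1: append 2 -> log_len=2
Op 2: append 3 -> log_len=5
Op 3: F0 acks idx 3 -> match: F0=3 F1=0 F2=0 F3=0; commitIndex=0
Op 4: F1 acks idx 5 -> match: F0=3 F1=5 F2=0 F3=0; commitIndex=3
Op 5: F3 acks idx 1 -> match: F0=3 F1=5 F2=0 F3=1; commitIndex=3
Op 6: F3 acks idx 1 -> match: F0=3 F1=5 F2=0 F3=1; commitIndex=3
Op 7: F0 acks idx 5 -> match: F0=5 F1=5 F2=0 F3=1; commitIndex=5
Op 8: F1 acks idx 1 -> match: F0=5 F1=5 F2=0 F3=1; commitIndex=5
Op 9: F2 acks idx 2 -> match: F0=5 F1=5 F2=2 F3=1; commitIndex=5
Op 10: F0 acks idx 4 -> match: F0=5 F1=5 F2=2 F3=1; commitIndex=5
Op 11: F2 acks idx 3 -> match: F0=5 F1=5 F2=3 F3=1; commitIndex=5
Op 12: F0 acks idx 5 -> match: F0=5 F1=5 F2=3 F3=1; commitIndex=5

Answer: 5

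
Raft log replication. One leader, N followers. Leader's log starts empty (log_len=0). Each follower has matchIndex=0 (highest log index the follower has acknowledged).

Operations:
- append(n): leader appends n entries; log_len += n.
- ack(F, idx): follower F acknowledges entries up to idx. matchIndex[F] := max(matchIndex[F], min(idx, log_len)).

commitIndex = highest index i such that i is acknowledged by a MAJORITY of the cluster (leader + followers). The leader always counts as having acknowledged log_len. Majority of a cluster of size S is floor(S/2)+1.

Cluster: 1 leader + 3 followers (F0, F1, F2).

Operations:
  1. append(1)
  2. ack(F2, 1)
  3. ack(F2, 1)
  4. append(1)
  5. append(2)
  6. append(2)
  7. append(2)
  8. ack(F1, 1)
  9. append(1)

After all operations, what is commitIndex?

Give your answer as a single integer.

Answer: 1

Derivation:
Op 1: append 1 -> log_len=1
Op 2: F2 acks idx 1 -> match: F0=0 F1=0 F2=1; commitIndex=0
Op 3: F2 acks idx 1 -> match: F0=0 F1=0 F2=1; commitIndex=0
Op 4: append 1 -> log_len=2
Op 5: append 2 -> log_len=4
Op 6: append 2 -> log_len=6
Op 7: append 2 -> log_len=8
Op 8: F1 acks idx 1 -> match: F0=0 F1=1 F2=1; commitIndex=1
Op 9: append 1 -> log_len=9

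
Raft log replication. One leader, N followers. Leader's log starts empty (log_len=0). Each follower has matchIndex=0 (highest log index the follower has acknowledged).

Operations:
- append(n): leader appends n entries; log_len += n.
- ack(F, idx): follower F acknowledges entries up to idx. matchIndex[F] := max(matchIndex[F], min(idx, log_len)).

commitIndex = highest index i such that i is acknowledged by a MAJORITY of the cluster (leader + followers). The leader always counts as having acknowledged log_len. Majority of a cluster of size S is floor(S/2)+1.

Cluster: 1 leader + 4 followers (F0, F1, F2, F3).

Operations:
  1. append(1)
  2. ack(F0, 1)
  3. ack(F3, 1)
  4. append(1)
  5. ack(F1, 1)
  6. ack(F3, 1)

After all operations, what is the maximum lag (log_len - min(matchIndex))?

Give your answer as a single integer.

Answer: 2

Derivation:
Op 1: append 1 -> log_len=1
Op 2: F0 acks idx 1 -> match: F0=1 F1=0 F2=0 F3=0; commitIndex=0
Op 3: F3 acks idx 1 -> match: F0=1 F1=0 F2=0 F3=1; commitIndex=1
Op 4: append 1 -> log_len=2
Op 5: F1 acks idx 1 -> match: F0=1 F1=1 F2=0 F3=1; commitIndex=1
Op 6: F3 acks idx 1 -> match: F0=1 F1=1 F2=0 F3=1; commitIndex=1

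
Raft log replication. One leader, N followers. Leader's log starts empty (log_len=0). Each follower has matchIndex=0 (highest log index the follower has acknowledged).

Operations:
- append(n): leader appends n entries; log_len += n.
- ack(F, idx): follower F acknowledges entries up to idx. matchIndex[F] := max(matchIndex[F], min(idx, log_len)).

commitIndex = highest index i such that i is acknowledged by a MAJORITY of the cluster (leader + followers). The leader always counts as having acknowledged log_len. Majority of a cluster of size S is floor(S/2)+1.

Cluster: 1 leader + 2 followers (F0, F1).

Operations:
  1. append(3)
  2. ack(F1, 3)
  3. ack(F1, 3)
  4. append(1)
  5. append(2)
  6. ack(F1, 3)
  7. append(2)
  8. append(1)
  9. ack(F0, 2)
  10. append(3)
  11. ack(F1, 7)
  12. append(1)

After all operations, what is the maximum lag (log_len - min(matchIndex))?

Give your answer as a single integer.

Answer: 11

Derivation:
Op 1: append 3 -> log_len=3
Op 2: F1 acks idx 3 -> match: F0=0 F1=3; commitIndex=3
Op 3: F1 acks idx 3 -> match: F0=0 F1=3; commitIndex=3
Op 4: append 1 -> log_len=4
Op 5: append 2 -> log_len=6
Op 6: F1 acks idx 3 -> match: F0=0 F1=3; commitIndex=3
Op 7: append 2 -> log_len=8
Op 8: append 1 -> log_len=9
Op 9: F0 acks idx 2 -> match: F0=2 F1=3; commitIndex=3
Op 10: append 3 -> log_len=12
Op 11: F1 acks idx 7 -> match: F0=2 F1=7; commitIndex=7
Op 12: append 1 -> log_len=13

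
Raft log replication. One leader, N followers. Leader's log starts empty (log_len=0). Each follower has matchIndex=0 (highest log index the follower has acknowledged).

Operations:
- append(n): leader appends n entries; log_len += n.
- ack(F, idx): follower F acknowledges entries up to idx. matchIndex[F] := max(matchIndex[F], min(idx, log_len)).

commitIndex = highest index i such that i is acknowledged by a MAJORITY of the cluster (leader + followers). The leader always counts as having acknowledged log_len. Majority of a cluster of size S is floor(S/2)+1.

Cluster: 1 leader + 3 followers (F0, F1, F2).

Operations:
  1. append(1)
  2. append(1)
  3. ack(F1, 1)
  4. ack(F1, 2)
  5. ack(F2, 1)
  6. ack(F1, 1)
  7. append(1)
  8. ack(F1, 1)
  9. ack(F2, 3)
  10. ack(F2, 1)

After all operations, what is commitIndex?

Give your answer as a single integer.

Op 1: append 1 -> log_len=1
Op 2: append 1 -> log_len=2
Op 3: F1 acks idx 1 -> match: F0=0 F1=1 F2=0; commitIndex=0
Op 4: F1 acks idx 2 -> match: F0=0 F1=2 F2=0; commitIndex=0
Op 5: F2 acks idx 1 -> match: F0=0 F1=2 F2=1; commitIndex=1
Op 6: F1 acks idx 1 -> match: F0=0 F1=2 F2=1; commitIndex=1
Op 7: append 1 -> log_len=3
Op 8: F1 acks idx 1 -> match: F0=0 F1=2 F2=1; commitIndex=1
Op 9: F2 acks idx 3 -> match: F0=0 F1=2 F2=3; commitIndex=2
Op 10: F2 acks idx 1 -> match: F0=0 F1=2 F2=3; commitIndex=2

Answer: 2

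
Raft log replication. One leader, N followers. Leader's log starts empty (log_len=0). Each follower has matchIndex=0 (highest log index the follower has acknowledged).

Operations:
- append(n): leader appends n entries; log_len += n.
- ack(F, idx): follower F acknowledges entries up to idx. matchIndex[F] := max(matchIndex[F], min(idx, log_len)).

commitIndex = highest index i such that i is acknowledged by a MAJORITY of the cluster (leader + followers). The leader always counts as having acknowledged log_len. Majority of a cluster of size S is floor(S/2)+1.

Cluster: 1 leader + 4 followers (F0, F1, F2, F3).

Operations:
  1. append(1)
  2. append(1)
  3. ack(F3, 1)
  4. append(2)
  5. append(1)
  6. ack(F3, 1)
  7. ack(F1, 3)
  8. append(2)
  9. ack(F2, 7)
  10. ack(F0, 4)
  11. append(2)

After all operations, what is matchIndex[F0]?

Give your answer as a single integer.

Answer: 4

Derivation:
Op 1: append 1 -> log_len=1
Op 2: append 1 -> log_len=2
Op 3: F3 acks idx 1 -> match: F0=0 F1=0 F2=0 F3=1; commitIndex=0
Op 4: append 2 -> log_len=4
Op 5: append 1 -> log_len=5
Op 6: F3 acks idx 1 -> match: F0=0 F1=0 F2=0 F3=1; commitIndex=0
Op 7: F1 acks idx 3 -> match: F0=0 F1=3 F2=0 F3=1; commitIndex=1
Op 8: append 2 -> log_len=7
Op 9: F2 acks idx 7 -> match: F0=0 F1=3 F2=7 F3=1; commitIndex=3
Op 10: F0 acks idx 4 -> match: F0=4 F1=3 F2=7 F3=1; commitIndex=4
Op 11: append 2 -> log_len=9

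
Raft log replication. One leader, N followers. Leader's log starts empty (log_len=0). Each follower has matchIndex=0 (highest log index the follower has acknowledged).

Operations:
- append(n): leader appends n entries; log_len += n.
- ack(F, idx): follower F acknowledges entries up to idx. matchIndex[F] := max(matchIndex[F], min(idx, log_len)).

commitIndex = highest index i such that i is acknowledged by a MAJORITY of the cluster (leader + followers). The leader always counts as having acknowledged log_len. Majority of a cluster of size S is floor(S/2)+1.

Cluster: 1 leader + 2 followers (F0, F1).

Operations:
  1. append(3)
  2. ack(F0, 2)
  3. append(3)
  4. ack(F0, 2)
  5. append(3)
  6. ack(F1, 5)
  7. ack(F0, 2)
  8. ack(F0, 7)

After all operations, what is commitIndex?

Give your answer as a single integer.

Answer: 7

Derivation:
Op 1: append 3 -> log_len=3
Op 2: F0 acks idx 2 -> match: F0=2 F1=0; commitIndex=2
Op 3: append 3 -> log_len=6
Op 4: F0 acks idx 2 -> match: F0=2 F1=0; commitIndex=2
Op 5: append 3 -> log_len=9
Op 6: F1 acks idx 5 -> match: F0=2 F1=5; commitIndex=5
Op 7: F0 acks idx 2 -> match: F0=2 F1=5; commitIndex=5
Op 8: F0 acks idx 7 -> match: F0=7 F1=5; commitIndex=7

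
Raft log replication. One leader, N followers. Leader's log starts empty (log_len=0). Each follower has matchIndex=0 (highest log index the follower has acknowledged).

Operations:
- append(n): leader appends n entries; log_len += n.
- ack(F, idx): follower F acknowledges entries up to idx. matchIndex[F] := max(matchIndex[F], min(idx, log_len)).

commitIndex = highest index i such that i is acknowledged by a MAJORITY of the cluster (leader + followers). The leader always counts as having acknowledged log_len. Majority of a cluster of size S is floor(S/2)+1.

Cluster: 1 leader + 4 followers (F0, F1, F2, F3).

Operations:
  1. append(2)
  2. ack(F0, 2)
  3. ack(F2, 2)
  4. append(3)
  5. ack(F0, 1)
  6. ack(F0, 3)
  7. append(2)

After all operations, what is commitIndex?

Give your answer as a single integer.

Answer: 2

Derivation:
Op 1: append 2 -> log_len=2
Op 2: F0 acks idx 2 -> match: F0=2 F1=0 F2=0 F3=0; commitIndex=0
Op 3: F2 acks idx 2 -> match: F0=2 F1=0 F2=2 F3=0; commitIndex=2
Op 4: append 3 -> log_len=5
Op 5: F0 acks idx 1 -> match: F0=2 F1=0 F2=2 F3=0; commitIndex=2
Op 6: F0 acks idx 3 -> match: F0=3 F1=0 F2=2 F3=0; commitIndex=2
Op 7: append 2 -> log_len=7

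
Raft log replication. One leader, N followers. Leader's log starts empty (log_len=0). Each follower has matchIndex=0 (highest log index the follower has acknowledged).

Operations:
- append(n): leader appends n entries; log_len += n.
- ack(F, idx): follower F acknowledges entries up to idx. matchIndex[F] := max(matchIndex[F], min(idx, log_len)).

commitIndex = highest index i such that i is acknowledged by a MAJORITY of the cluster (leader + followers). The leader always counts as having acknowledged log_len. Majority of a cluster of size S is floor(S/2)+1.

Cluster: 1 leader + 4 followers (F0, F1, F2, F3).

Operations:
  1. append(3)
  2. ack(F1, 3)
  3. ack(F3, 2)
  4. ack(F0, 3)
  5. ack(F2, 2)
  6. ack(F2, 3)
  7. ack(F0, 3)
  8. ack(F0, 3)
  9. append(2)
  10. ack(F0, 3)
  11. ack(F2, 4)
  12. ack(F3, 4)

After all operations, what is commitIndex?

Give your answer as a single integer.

Answer: 4

Derivation:
Op 1: append 3 -> log_len=3
Op 2: F1 acks idx 3 -> match: F0=0 F1=3 F2=0 F3=0; commitIndex=0
Op 3: F3 acks idx 2 -> match: F0=0 F1=3 F2=0 F3=2; commitIndex=2
Op 4: F0 acks idx 3 -> match: F0=3 F1=3 F2=0 F3=2; commitIndex=3
Op 5: F2 acks idx 2 -> match: F0=3 F1=3 F2=2 F3=2; commitIndex=3
Op 6: F2 acks idx 3 -> match: F0=3 F1=3 F2=3 F3=2; commitIndex=3
Op 7: F0 acks idx 3 -> match: F0=3 F1=3 F2=3 F3=2; commitIndex=3
Op 8: F0 acks idx 3 -> match: F0=3 F1=3 F2=3 F3=2; commitIndex=3
Op 9: append 2 -> log_len=5
Op 10: F0 acks idx 3 -> match: F0=3 F1=3 F2=3 F3=2; commitIndex=3
Op 11: F2 acks idx 4 -> match: F0=3 F1=3 F2=4 F3=2; commitIndex=3
Op 12: F3 acks idx 4 -> match: F0=3 F1=3 F2=4 F3=4; commitIndex=4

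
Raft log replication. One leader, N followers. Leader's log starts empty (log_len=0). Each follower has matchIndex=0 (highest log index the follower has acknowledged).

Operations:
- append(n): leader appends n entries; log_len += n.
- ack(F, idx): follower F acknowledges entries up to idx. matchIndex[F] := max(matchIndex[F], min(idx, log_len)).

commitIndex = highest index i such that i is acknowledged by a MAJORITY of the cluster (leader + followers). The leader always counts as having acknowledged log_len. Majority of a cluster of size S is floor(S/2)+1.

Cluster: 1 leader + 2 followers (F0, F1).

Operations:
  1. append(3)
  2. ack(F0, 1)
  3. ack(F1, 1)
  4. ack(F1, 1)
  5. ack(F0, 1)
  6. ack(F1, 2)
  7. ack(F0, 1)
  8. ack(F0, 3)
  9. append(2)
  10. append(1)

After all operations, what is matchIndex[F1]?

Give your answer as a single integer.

Op 1: append 3 -> log_len=3
Op 2: F0 acks idx 1 -> match: F0=1 F1=0; commitIndex=1
Op 3: F1 acks idx 1 -> match: F0=1 F1=1; commitIndex=1
Op 4: F1 acks idx 1 -> match: F0=1 F1=1; commitIndex=1
Op 5: F0 acks idx 1 -> match: F0=1 F1=1; commitIndex=1
Op 6: F1 acks idx 2 -> match: F0=1 F1=2; commitIndex=2
Op 7: F0 acks idx 1 -> match: F0=1 F1=2; commitIndex=2
Op 8: F0 acks idx 3 -> match: F0=3 F1=2; commitIndex=3
Op 9: append 2 -> log_len=5
Op 10: append 1 -> log_len=6

Answer: 2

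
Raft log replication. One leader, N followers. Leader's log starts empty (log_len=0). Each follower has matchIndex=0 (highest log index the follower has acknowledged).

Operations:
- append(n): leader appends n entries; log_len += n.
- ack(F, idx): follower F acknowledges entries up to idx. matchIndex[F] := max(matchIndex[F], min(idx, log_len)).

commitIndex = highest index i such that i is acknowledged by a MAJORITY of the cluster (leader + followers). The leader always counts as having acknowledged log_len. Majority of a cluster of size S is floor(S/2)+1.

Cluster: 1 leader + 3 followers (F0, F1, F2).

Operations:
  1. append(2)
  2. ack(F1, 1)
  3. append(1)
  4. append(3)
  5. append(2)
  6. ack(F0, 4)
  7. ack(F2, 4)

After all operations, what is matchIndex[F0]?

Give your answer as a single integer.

Op 1: append 2 -> log_len=2
Op 2: F1 acks idx 1 -> match: F0=0 F1=1 F2=0; commitIndex=0
Op 3: append 1 -> log_len=3
Op 4: append 3 -> log_len=6
Op 5: append 2 -> log_len=8
Op 6: F0 acks idx 4 -> match: F0=4 F1=1 F2=0; commitIndex=1
Op 7: F2 acks idx 4 -> match: F0=4 F1=1 F2=4; commitIndex=4

Answer: 4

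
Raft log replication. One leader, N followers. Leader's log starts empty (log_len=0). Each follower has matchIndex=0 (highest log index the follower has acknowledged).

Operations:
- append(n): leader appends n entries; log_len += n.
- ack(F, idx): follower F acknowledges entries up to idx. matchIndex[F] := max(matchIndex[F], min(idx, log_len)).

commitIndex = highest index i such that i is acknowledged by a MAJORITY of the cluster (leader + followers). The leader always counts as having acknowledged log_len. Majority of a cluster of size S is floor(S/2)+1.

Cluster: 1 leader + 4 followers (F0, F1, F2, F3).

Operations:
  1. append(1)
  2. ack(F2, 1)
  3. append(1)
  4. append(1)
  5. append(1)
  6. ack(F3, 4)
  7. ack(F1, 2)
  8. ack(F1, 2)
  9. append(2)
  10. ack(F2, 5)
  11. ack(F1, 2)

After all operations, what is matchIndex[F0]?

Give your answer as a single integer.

Op 1: append 1 -> log_len=1
Op 2: F2 acks idx 1 -> match: F0=0 F1=0 F2=1 F3=0; commitIndex=0
Op 3: append 1 -> log_len=2
Op 4: append 1 -> log_len=3
Op 5: append 1 -> log_len=4
Op 6: F3 acks idx 4 -> match: F0=0 F1=0 F2=1 F3=4; commitIndex=1
Op 7: F1 acks idx 2 -> match: F0=0 F1=2 F2=1 F3=4; commitIndex=2
Op 8: F1 acks idx 2 -> match: F0=0 F1=2 F2=1 F3=4; commitIndex=2
Op 9: append 2 -> log_len=6
Op 10: F2 acks idx 5 -> match: F0=0 F1=2 F2=5 F3=4; commitIndex=4
Op 11: F1 acks idx 2 -> match: F0=0 F1=2 F2=5 F3=4; commitIndex=4

Answer: 0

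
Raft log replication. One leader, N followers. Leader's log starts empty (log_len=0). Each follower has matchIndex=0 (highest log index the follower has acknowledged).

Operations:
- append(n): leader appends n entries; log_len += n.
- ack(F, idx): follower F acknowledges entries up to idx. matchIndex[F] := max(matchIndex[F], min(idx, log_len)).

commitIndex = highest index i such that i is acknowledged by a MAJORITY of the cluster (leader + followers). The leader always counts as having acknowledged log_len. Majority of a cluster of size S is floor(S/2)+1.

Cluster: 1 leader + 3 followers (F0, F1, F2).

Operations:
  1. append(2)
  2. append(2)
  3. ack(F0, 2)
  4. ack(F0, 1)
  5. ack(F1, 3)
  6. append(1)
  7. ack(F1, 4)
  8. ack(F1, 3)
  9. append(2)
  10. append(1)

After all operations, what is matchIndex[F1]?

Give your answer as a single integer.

Answer: 4

Derivation:
Op 1: append 2 -> log_len=2
Op 2: append 2 -> log_len=4
Op 3: F0 acks idx 2 -> match: F0=2 F1=0 F2=0; commitIndex=0
Op 4: F0 acks idx 1 -> match: F0=2 F1=0 F2=0; commitIndex=0
Op 5: F1 acks idx 3 -> match: F0=2 F1=3 F2=0; commitIndex=2
Op 6: append 1 -> log_len=5
Op 7: F1 acks idx 4 -> match: F0=2 F1=4 F2=0; commitIndex=2
Op 8: F1 acks idx 3 -> match: F0=2 F1=4 F2=0; commitIndex=2
Op 9: append 2 -> log_len=7
Op 10: append 1 -> log_len=8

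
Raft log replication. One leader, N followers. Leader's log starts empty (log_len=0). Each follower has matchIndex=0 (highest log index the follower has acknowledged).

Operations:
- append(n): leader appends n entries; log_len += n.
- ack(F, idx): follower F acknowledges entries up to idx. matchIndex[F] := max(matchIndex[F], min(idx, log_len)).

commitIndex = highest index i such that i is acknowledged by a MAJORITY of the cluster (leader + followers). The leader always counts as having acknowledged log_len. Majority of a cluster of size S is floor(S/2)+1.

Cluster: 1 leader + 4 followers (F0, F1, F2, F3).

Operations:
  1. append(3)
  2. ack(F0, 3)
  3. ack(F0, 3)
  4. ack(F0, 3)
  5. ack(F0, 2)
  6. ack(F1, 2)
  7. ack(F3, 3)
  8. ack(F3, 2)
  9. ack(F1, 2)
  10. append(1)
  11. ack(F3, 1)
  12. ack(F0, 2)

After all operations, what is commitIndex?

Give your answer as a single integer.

Op 1: append 3 -> log_len=3
Op 2: F0 acks idx 3 -> match: F0=3 F1=0 F2=0 F3=0; commitIndex=0
Op 3: F0 acks idx 3 -> match: F0=3 F1=0 F2=0 F3=0; commitIndex=0
Op 4: F0 acks idx 3 -> match: F0=3 F1=0 F2=0 F3=0; commitIndex=0
Op 5: F0 acks idx 2 -> match: F0=3 F1=0 F2=0 F3=0; commitIndex=0
Op 6: F1 acks idx 2 -> match: F0=3 F1=2 F2=0 F3=0; commitIndex=2
Op 7: F3 acks idx 3 -> match: F0=3 F1=2 F2=0 F3=3; commitIndex=3
Op 8: F3 acks idx 2 -> match: F0=3 F1=2 F2=0 F3=3; commitIndex=3
Op 9: F1 acks idx 2 -> match: F0=3 F1=2 F2=0 F3=3; commitIndex=3
Op 10: append 1 -> log_len=4
Op 11: F3 acks idx 1 -> match: F0=3 F1=2 F2=0 F3=3; commitIndex=3
Op 12: F0 acks idx 2 -> match: F0=3 F1=2 F2=0 F3=3; commitIndex=3

Answer: 3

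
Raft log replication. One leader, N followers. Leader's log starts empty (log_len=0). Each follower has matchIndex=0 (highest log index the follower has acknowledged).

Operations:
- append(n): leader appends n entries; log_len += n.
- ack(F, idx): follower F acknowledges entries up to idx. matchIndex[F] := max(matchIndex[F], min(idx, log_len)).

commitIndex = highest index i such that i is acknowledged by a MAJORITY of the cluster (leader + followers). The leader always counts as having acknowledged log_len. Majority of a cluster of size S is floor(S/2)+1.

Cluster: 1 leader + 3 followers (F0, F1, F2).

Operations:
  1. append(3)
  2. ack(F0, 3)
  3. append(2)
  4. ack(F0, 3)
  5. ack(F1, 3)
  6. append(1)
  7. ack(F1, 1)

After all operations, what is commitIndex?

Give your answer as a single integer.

Op 1: append 3 -> log_len=3
Op 2: F0 acks idx 3 -> match: F0=3 F1=0 F2=0; commitIndex=0
Op 3: append 2 -> log_len=5
Op 4: F0 acks idx 3 -> match: F0=3 F1=0 F2=0; commitIndex=0
Op 5: F1 acks idx 3 -> match: F0=3 F1=3 F2=0; commitIndex=3
Op 6: append 1 -> log_len=6
Op 7: F1 acks idx 1 -> match: F0=3 F1=3 F2=0; commitIndex=3

Answer: 3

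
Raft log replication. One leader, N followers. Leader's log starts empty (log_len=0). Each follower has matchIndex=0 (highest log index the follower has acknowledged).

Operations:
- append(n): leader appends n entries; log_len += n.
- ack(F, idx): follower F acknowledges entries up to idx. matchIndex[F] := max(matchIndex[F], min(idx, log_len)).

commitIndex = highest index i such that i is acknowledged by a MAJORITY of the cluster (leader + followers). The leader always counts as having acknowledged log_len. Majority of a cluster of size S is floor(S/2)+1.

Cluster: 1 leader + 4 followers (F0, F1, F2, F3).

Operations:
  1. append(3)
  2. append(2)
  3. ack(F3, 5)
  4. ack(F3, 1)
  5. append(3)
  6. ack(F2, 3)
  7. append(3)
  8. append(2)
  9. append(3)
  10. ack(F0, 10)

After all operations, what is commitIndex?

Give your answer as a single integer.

Answer: 5

Derivation:
Op 1: append 3 -> log_len=3
Op 2: append 2 -> log_len=5
Op 3: F3 acks idx 5 -> match: F0=0 F1=0 F2=0 F3=5; commitIndex=0
Op 4: F3 acks idx 1 -> match: F0=0 F1=0 F2=0 F3=5; commitIndex=0
Op 5: append 3 -> log_len=8
Op 6: F2 acks idx 3 -> match: F0=0 F1=0 F2=3 F3=5; commitIndex=3
Op 7: append 3 -> log_len=11
Op 8: append 2 -> log_len=13
Op 9: append 3 -> log_len=16
Op 10: F0 acks idx 10 -> match: F0=10 F1=0 F2=3 F3=5; commitIndex=5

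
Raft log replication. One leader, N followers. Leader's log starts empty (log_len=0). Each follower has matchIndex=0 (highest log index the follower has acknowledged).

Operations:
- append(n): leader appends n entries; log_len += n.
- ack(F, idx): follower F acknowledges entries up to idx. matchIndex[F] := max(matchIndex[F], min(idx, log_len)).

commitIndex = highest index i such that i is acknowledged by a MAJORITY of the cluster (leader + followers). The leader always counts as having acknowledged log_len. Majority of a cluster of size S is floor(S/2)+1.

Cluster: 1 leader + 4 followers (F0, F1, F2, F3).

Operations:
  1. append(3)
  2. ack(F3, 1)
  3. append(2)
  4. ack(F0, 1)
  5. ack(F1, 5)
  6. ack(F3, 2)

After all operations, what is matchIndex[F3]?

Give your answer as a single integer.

Answer: 2

Derivation:
Op 1: append 3 -> log_len=3
Op 2: F3 acks idx 1 -> match: F0=0 F1=0 F2=0 F3=1; commitIndex=0
Op 3: append 2 -> log_len=5
Op 4: F0 acks idx 1 -> match: F0=1 F1=0 F2=0 F3=1; commitIndex=1
Op 5: F1 acks idx 5 -> match: F0=1 F1=5 F2=0 F3=1; commitIndex=1
Op 6: F3 acks idx 2 -> match: F0=1 F1=5 F2=0 F3=2; commitIndex=2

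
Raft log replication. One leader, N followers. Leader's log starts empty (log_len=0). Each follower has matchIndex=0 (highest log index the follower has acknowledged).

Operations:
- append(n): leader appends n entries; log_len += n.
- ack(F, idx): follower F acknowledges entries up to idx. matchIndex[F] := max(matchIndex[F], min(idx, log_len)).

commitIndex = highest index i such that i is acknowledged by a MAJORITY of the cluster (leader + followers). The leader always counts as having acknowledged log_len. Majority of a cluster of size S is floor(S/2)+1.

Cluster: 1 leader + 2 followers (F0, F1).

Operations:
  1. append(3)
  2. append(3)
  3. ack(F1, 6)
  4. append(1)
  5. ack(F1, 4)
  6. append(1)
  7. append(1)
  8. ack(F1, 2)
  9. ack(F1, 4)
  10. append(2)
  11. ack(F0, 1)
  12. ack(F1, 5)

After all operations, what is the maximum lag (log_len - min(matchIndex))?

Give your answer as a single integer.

Answer: 10

Derivation:
Op 1: append 3 -> log_len=3
Op 2: append 3 -> log_len=6
Op 3: F1 acks idx 6 -> match: F0=0 F1=6; commitIndex=6
Op 4: append 1 -> log_len=7
Op 5: F1 acks idx 4 -> match: F0=0 F1=6; commitIndex=6
Op 6: append 1 -> log_len=8
Op 7: append 1 -> log_len=9
Op 8: F1 acks idx 2 -> match: F0=0 F1=6; commitIndex=6
Op 9: F1 acks idx 4 -> match: F0=0 F1=6; commitIndex=6
Op 10: append 2 -> log_len=11
Op 11: F0 acks idx 1 -> match: F0=1 F1=6; commitIndex=6
Op 12: F1 acks idx 5 -> match: F0=1 F1=6; commitIndex=6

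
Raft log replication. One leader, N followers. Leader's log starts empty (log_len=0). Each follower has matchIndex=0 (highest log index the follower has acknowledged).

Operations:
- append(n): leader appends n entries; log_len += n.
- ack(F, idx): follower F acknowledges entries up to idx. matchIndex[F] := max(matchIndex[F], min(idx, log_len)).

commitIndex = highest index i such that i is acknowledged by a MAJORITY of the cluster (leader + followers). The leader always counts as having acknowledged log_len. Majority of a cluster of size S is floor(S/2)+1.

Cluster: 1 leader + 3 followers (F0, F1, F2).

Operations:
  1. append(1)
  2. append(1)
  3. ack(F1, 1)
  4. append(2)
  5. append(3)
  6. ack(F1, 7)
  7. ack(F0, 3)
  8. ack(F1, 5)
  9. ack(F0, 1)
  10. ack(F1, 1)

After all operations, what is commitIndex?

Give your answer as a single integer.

Op 1: append 1 -> log_len=1
Op 2: append 1 -> log_len=2
Op 3: F1 acks idx 1 -> match: F0=0 F1=1 F2=0; commitIndex=0
Op 4: append 2 -> log_len=4
Op 5: append 3 -> log_len=7
Op 6: F1 acks idx 7 -> match: F0=0 F1=7 F2=0; commitIndex=0
Op 7: F0 acks idx 3 -> match: F0=3 F1=7 F2=0; commitIndex=3
Op 8: F1 acks idx 5 -> match: F0=3 F1=7 F2=0; commitIndex=3
Op 9: F0 acks idx 1 -> match: F0=3 F1=7 F2=0; commitIndex=3
Op 10: F1 acks idx 1 -> match: F0=3 F1=7 F2=0; commitIndex=3

Answer: 3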